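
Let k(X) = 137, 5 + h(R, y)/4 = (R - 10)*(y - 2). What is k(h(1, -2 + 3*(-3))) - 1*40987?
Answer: -40850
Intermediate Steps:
h(R, y) = -20 + 4*(-10 + R)*(-2 + y) (h(R, y) = -20 + 4*((R - 10)*(y - 2)) = -20 + 4*((-10 + R)*(-2 + y)) = -20 + 4*(-10 + R)*(-2 + y))
k(h(1, -2 + 3*(-3))) - 1*40987 = 137 - 1*40987 = 137 - 40987 = -40850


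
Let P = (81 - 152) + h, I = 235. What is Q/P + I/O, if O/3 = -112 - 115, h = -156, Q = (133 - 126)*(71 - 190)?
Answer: 2264/681 ≈ 3.3245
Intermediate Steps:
Q = -833 (Q = 7*(-119) = -833)
O = -681 (O = 3*(-112 - 115) = 3*(-227) = -681)
P = -227 (P = (81 - 152) - 156 = -71 - 156 = -227)
Q/P + I/O = -833/(-227) + 235/(-681) = -833*(-1/227) + 235*(-1/681) = 833/227 - 235/681 = 2264/681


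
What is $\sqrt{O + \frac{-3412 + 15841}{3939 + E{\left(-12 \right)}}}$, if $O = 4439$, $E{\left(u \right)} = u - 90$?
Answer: $\frac{2 \sqrt{1816699274}}{1279} \approx 66.65$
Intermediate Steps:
$E{\left(u \right)} = -90 + u$
$\sqrt{O + \frac{-3412 + 15841}{3939 + E{\left(-12 \right)}}} = \sqrt{4439 + \frac{-3412 + 15841}{3939 - 102}} = \sqrt{4439 + \frac{12429}{3939 - 102}} = \sqrt{4439 + \frac{12429}{3837}} = \sqrt{4439 + 12429 \cdot \frac{1}{3837}} = \sqrt{4439 + \frac{4143}{1279}} = \sqrt{\frac{5681624}{1279}} = \frac{2 \sqrt{1816699274}}{1279}$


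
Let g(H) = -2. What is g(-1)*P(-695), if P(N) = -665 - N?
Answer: -60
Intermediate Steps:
g(-1)*P(-695) = -2*(-665 - 1*(-695)) = -2*(-665 + 695) = -2*30 = -60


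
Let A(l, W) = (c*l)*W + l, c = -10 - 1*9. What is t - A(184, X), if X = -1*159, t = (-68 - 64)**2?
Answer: -538624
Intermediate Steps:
c = -19 (c = -10 - 9 = -19)
t = 17424 (t = (-132)**2 = 17424)
X = -159
A(l, W) = l - 19*W*l (A(l, W) = (-19*l)*W + l = -19*W*l + l = l - 19*W*l)
t - A(184, X) = 17424 - 184*(1 - 19*(-159)) = 17424 - 184*(1 + 3021) = 17424 - 184*3022 = 17424 - 1*556048 = 17424 - 556048 = -538624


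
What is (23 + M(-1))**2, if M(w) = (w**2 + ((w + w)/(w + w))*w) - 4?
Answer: 361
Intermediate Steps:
M(w) = -4 + w + w**2 (M(w) = (w**2 + ((2*w)/((2*w)))*w) - 4 = (w**2 + ((2*w)*(1/(2*w)))*w) - 4 = (w**2 + 1*w) - 4 = (w**2 + w) - 4 = (w + w**2) - 4 = -4 + w + w**2)
(23 + M(-1))**2 = (23 + (-4 - 1 + (-1)**2))**2 = (23 + (-4 - 1 + 1))**2 = (23 - 4)**2 = 19**2 = 361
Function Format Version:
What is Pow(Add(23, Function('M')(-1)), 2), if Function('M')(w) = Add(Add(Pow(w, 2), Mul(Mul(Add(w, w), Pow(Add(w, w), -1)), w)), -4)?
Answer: 361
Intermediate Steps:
Function('M')(w) = Add(-4, w, Pow(w, 2)) (Function('M')(w) = Add(Add(Pow(w, 2), Mul(Mul(Mul(2, w), Pow(Mul(2, w), -1)), w)), -4) = Add(Add(Pow(w, 2), Mul(Mul(Mul(2, w), Mul(Rational(1, 2), Pow(w, -1))), w)), -4) = Add(Add(Pow(w, 2), Mul(1, w)), -4) = Add(Add(Pow(w, 2), w), -4) = Add(Add(w, Pow(w, 2)), -4) = Add(-4, w, Pow(w, 2)))
Pow(Add(23, Function('M')(-1)), 2) = Pow(Add(23, Add(-4, -1, Pow(-1, 2))), 2) = Pow(Add(23, Add(-4, -1, 1)), 2) = Pow(Add(23, -4), 2) = Pow(19, 2) = 361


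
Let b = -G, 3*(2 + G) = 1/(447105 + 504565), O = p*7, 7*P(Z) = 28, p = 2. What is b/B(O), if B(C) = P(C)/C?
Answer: 39970133/5710020 ≈ 7.0000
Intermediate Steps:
P(Z) = 4 (P(Z) = (⅐)*28 = 4)
O = 14 (O = 2*7 = 14)
G = -5710019/2855010 (G = -2 + 1/(3*(447105 + 504565)) = -2 + (⅓)/951670 = -2 + (⅓)*(1/951670) = -2 + 1/2855010 = -5710019/2855010 ≈ -2.0000)
B(C) = 4/C
b = 5710019/2855010 (b = -1*(-5710019/2855010) = 5710019/2855010 ≈ 2.0000)
b/B(O) = 5710019/(2855010*((4/14))) = 5710019/(2855010*((4*(1/14)))) = 5710019/(2855010*(2/7)) = (5710019/2855010)*(7/2) = 39970133/5710020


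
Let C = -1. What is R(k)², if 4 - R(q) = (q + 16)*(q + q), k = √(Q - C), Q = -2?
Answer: -988 - 384*I ≈ -988.0 - 384.0*I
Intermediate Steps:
k = I (k = √(-2 - 1*(-1)) = √(-2 + 1) = √(-1) = I ≈ 1.0*I)
R(q) = 4 - 2*q*(16 + q) (R(q) = 4 - (q + 16)*(q + q) = 4 - (16 + q)*2*q = 4 - 2*q*(16 + q))
R(k)² = (4 - 32*I - 2*I²)² = (4 - 32*I - 2*(-1))² = (4 - 32*I + 2)² = (6 - 32*I)²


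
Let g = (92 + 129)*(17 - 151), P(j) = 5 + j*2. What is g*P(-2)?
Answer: -29614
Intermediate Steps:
P(j) = 5 + 2*j
g = -29614 (g = 221*(-134) = -29614)
g*P(-2) = -29614*(5 + 2*(-2)) = -29614*(5 - 4) = -29614*1 = -29614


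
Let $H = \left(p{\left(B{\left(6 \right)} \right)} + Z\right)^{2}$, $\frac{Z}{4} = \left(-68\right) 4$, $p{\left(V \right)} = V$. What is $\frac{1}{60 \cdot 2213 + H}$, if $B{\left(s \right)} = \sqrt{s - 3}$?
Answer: $\frac{1316527}{1733229136801} + \frac{2176 \sqrt{3}}{1733229136801} \approx 7.6175 \cdot 10^{-7}$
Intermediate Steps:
$B{\left(s \right)} = \sqrt{-3 + s}$
$Z = -1088$ ($Z = 4 \left(\left(-68\right) 4\right) = 4 \left(-272\right) = -1088$)
$H = \left(-1088 + \sqrt{3}\right)^{2}$ ($H = \left(\sqrt{-3 + 6} - 1088\right)^{2} = \left(\sqrt{3} - 1088\right)^{2} = \left(-1088 + \sqrt{3}\right)^{2} \approx 1.18 \cdot 10^{6}$)
$\frac{1}{60 \cdot 2213 + H} = \frac{1}{60 \cdot 2213 + \left(1088 - \sqrt{3}\right)^{2}} = \frac{1}{132780 + \left(1088 - \sqrt{3}\right)^{2}}$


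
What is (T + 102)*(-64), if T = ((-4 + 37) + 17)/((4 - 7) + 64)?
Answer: -401408/61 ≈ -6580.5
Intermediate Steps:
T = 50/61 (T = (33 + 17)/(-3 + 64) = 50/61 ≈ 0.81967)
(T + 102)*(-64) = (50/61 + 102)*(-64) = (6272/61)*(-64) = -401408/61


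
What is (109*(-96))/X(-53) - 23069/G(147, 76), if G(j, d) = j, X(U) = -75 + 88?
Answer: -1838105/1911 ≈ -961.86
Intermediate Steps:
X(U) = 13
(109*(-96))/X(-53) - 23069/G(147, 76) = (109*(-96))/13 - 23069/147 = -10464*1/13 - 23069*1/147 = -10464/13 - 23069/147 = -1838105/1911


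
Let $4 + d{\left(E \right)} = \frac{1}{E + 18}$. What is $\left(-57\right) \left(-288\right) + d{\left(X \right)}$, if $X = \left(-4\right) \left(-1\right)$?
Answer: $\frac{361065}{22} \approx 16412.0$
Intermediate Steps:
$X = 4$
$d{\left(E \right)} = -4 + \frac{1}{18 + E}$ ($d{\left(E \right)} = -4 + \frac{1}{E + 18} = -4 + \frac{1}{18 + E}$)
$\left(-57\right) \left(-288\right) + d{\left(X \right)} = \left(-57\right) \left(-288\right) + \frac{-71 - 16}{18 + 4} = 16416 + \frac{-71 - 16}{22} = 16416 + \frac{1}{22} \left(-87\right) = 16416 - \frac{87}{22} = \frac{361065}{22}$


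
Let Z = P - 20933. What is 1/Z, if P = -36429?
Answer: -1/57362 ≈ -1.7433e-5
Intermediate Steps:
Z = -57362 (Z = -36429 - 20933 = -57362)
1/Z = 1/(-57362) = -1/57362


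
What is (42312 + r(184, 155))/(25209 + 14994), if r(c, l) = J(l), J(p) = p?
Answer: 42467/40203 ≈ 1.0563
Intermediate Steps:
r(c, l) = l
(42312 + r(184, 155))/(25209 + 14994) = (42312 + 155)/(25209 + 14994) = 42467/40203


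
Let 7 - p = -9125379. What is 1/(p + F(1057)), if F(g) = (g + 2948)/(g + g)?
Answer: 2114/19291070009 ≈ 1.0958e-7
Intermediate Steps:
F(g) = (2948 + g)/(2*g) (F(g) = (2948 + g)/((2*g)) = (2948 + g)*(1/(2*g)) = (2948 + g)/(2*g))
p = 9125386 (p = 7 - 1*(-9125379) = 7 + 9125379 = 9125386)
1/(p + F(1057)) = 1/(9125386 + (½)*(2948 + 1057)/1057) = 1/(9125386 + (½)*(1/1057)*4005) = 1/(9125386 + 4005/2114) = 1/(19291070009/2114) = 2114/19291070009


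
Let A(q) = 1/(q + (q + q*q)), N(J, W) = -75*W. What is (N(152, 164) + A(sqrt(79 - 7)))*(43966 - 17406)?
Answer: -5553689360/17 - 3320*sqrt(2)/51 ≈ -3.2669e+8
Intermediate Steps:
A(q) = 1/(q**2 + 2*q) (A(q) = 1/(q + (q + q**2)) = 1/(q**2 + 2*q))
(N(152, 164) + A(sqrt(79 - 7)))*(43966 - 17406) = (-75*164 + 1/((sqrt(79 - 7))*(2 + sqrt(79 - 7))))*(43966 - 17406) = (-12300 + 1/((sqrt(72))*(2 + sqrt(72))))*26560 = (-12300 + 1/(((6*sqrt(2)))*(2 + 6*sqrt(2))))*26560 = (-12300 + (sqrt(2)/12)/(2 + 6*sqrt(2)))*26560 = (-12300 + sqrt(2)/(12*(2 + 6*sqrt(2))))*26560 = -326688000 + 6640*sqrt(2)/(3*(2 + 6*sqrt(2)))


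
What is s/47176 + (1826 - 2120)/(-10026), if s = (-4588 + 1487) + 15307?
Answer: 11353925/39415548 ≈ 0.28806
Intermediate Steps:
s = 12206 (s = -3101 + 15307 = 12206)
s/47176 + (1826 - 2120)/(-10026) = 12206/47176 + (1826 - 2120)/(-10026) = 12206*(1/47176) - 294*(-1/10026) = 6103/23588 + 49/1671 = 11353925/39415548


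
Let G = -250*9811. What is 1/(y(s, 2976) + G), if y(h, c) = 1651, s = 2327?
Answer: -1/2451099 ≈ -4.0798e-7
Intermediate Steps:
G = -2452750
1/(y(s, 2976) + G) = 1/(1651 - 2452750) = 1/(-2451099) = -1/2451099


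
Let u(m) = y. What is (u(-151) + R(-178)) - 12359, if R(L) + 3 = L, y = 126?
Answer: -12414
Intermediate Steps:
R(L) = -3 + L
u(m) = 126
(u(-151) + R(-178)) - 12359 = (126 + (-3 - 178)) - 12359 = (126 - 181) - 12359 = -55 - 12359 = -12414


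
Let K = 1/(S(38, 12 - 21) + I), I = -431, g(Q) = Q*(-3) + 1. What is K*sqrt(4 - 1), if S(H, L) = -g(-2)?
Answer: -sqrt(3)/438 ≈ -0.0039545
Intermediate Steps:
g(Q) = 1 - 3*Q (g(Q) = -3*Q + 1 = 1 - 3*Q)
S(H, L) = -7 (S(H, L) = -(1 - 3*(-2)) = -(1 + 6) = -1*7 = -7)
K = -1/438 (K = 1/(-7 - 431) = 1/(-438) = -1/438 ≈ -0.0022831)
K*sqrt(4 - 1) = -sqrt(4 - 1)/438 = -sqrt(3)/438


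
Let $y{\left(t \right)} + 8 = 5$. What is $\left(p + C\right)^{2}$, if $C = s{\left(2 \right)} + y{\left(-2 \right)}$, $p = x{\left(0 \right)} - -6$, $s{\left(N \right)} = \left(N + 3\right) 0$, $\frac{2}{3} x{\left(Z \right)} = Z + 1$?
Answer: $\frac{81}{4} \approx 20.25$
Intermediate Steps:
$y{\left(t \right)} = -3$ ($y{\left(t \right)} = -8 + 5 = -3$)
$x{\left(Z \right)} = \frac{3}{2} + \frac{3 Z}{2}$ ($x{\left(Z \right)} = \frac{3 \left(Z + 1\right)}{2} = \frac{3 \left(1 + Z\right)}{2} = \frac{3}{2} + \frac{3 Z}{2}$)
$s{\left(N \right)} = 0$ ($s{\left(N \right)} = \left(3 + N\right) 0 = 0$)
$p = \frac{15}{2}$ ($p = \left(\frac{3}{2} + \frac{3}{2} \cdot 0\right) - -6 = \left(\frac{3}{2} + 0\right) + 6 = \frac{3}{2} + 6 = \frac{15}{2} \approx 7.5$)
$C = -3$ ($C = 0 - 3 = -3$)
$\left(p + C\right)^{2} = \left(\frac{15}{2} - 3\right)^{2} = \left(\frac{9}{2}\right)^{2} = \frac{81}{4}$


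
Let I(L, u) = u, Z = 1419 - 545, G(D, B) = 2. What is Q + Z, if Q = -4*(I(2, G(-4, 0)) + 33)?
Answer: 734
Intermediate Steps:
Z = 874
Q = -140 (Q = -4*(2 + 33) = -4*35 = -140)
Q + Z = -140 + 874 = 734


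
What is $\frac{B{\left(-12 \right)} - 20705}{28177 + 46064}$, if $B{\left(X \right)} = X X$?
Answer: $- \frac{20561}{74241} \approx -0.27695$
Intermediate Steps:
$B{\left(X \right)} = X^{2}$
$\frac{B{\left(-12 \right)} - 20705}{28177 + 46064} = \frac{\left(-12\right)^{2} - 20705}{28177 + 46064} = \frac{144 - 20705}{74241} = \left(-20561\right) \frac{1}{74241} = - \frac{20561}{74241}$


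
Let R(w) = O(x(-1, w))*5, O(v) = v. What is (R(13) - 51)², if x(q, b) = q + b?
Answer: 81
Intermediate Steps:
x(q, b) = b + q
R(w) = -5 + 5*w (R(w) = (w - 1)*5 = (-1 + w)*5 = -5 + 5*w)
(R(13) - 51)² = ((-5 + 5*13) - 51)² = ((-5 + 65) - 51)² = (60 - 51)² = 9² = 81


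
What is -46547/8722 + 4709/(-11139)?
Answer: -6287179/1091622 ≈ -5.7595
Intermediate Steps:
-46547/8722 + 4709/(-11139) = -46547*1/8722 + 4709*(-1/11139) = -523/98 - 4709/11139 = -6287179/1091622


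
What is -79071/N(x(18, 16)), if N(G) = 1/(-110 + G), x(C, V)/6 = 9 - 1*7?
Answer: 7748958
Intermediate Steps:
x(C, V) = 12 (x(C, V) = 6*(9 - 1*7) = 6*(9 - 7) = 6*2 = 12)
-79071/N(x(18, 16)) = -79071/(1/(-110 + 12)) = -79071/(1/(-98)) = -79071/(-1/98) = -79071*(-98) = 7748958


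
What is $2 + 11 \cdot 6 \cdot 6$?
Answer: $398$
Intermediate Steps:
$2 + 11 \cdot 6 \cdot 6 = 2 + 11 \cdot 36 = 2 + 396 = 398$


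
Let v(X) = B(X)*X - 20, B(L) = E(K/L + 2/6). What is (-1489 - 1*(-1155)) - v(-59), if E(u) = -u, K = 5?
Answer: -986/3 ≈ -328.67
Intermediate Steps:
B(L) = -⅓ - 5/L (B(L) = -(5/L + 2/6) = -(5/L + 2*(⅙)) = -(5/L + ⅓) = -(⅓ + 5/L) = -⅓ - 5/L)
v(X) = -25 - X/3 (v(X) = ((-15 - X)/(3*X))*X - 20 = (-5 - X/3) - 20 = -25 - X/3)
(-1489 - 1*(-1155)) - v(-59) = (-1489 - 1*(-1155)) - (-25 - ⅓*(-59)) = (-1489 + 1155) - (-25 + 59/3) = -334 - 1*(-16/3) = -334 + 16/3 = -986/3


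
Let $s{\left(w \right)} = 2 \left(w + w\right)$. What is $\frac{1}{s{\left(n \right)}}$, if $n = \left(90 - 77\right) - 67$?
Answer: $- \frac{1}{216} \approx -0.0046296$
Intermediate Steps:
$n = -54$ ($n = 13 - 67 = -54$)
$s{\left(w \right)} = 4 w$ ($s{\left(w \right)} = 2 \cdot 2 w = 4 w$)
$\frac{1}{s{\left(n \right)}} = \frac{1}{4 \left(-54\right)} = \frac{1}{-216} = - \frac{1}{216}$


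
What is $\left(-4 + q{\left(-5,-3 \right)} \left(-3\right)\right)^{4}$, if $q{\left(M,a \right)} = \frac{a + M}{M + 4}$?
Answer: $614656$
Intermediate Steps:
$q{\left(M,a \right)} = \frac{M + a}{4 + M}$
$\left(-4 + q{\left(-5,-3 \right)} \left(-3\right)\right)^{4} = \left(-4 + \frac{-5 - 3}{4 - 5} \left(-3\right)\right)^{4} = \left(-4 + \frac{1}{-1} \left(-8\right) \left(-3\right)\right)^{4} = \left(-4 + \left(-1\right) \left(-8\right) \left(-3\right)\right)^{4} = \left(-4 + 8 \left(-3\right)\right)^{4} = \left(-4 - 24\right)^{4} = \left(-28\right)^{4} = 614656$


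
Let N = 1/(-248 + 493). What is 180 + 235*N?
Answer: 8867/49 ≈ 180.96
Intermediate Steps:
N = 1/245 ≈ 0.0040816
180 + 235*N = 180 + 235*(1/245) = 180 + 47/49 = 8867/49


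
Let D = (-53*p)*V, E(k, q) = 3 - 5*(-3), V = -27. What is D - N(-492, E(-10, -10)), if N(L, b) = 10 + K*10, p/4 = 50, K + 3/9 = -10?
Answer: 858880/3 ≈ 2.8629e+5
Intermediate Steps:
K = -31/3 (K = -⅓ - 10 = -31/3 ≈ -10.333)
p = 200 (p = 4*50 = 200)
E(k, q) = 18 (E(k, q) = 3 + 15 = 18)
N(L, b) = -280/3 (N(L, b) = 10 - 31/3*10 = 10 - 310/3 = -280/3)
D = 286200 (D = -53*200*(-27) = -10600*(-27) = 286200)
D - N(-492, E(-10, -10)) = 286200 - 1*(-280/3) = 286200 + 280/3 = 858880/3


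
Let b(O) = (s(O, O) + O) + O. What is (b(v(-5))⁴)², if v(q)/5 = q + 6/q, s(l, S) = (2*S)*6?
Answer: 1258687259015914045696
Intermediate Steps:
s(l, S) = 12*S
v(q) = 5*q + 30/q (v(q) = 5*(q + 6/q) = 5*q + 30/q)
b(O) = 14*O (b(O) = (12*O + O) + O = 13*O + O = 14*O)
(b(v(-5))⁴)² = ((14*(5*(-5) + 30/(-5)))⁴)² = ((14*(-25 + 30*(-⅕)))⁴)² = ((14*(-25 - 6))⁴)² = ((14*(-31))⁴)² = ((-434)⁴)² = 35477982736² = 1258687259015914045696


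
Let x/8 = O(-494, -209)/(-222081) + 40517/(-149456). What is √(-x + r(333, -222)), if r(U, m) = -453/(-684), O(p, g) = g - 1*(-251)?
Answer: √17601786325652896781841/78829427598 ≈ 1.6830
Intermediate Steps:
O(p, g) = 251 + g (O(p, g) = g + 251 = 251 + g)
r(U, m) = 151/228 (r(U, m) = -453*(-1/684) = 151/228)
x = -3001444343/1382972414 (x = 8*((251 - 209)/(-222081) + 40517/(-149456)) = 8*(42*(-1/222081) + 40517*(-1/149456)) = 8*(-14/74027 - 40517/149456) = 8*(-3001444343/11063779312) = -3001444343/1382972414 ≈ -2.1703)
√(-x + r(333, -222)) = √(-1*(-3001444343/1382972414) + 151/228) = √(3001444343/1382972414 + 151/228) = √(446579072359/157658855196) = √17601786325652896781841/78829427598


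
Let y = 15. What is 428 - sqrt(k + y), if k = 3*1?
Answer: 428 - 3*sqrt(2) ≈ 423.76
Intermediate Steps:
k = 3
428 - sqrt(k + y) = 428 - sqrt(3 + 15) = 428 - sqrt(18) = 428 - 3*sqrt(2)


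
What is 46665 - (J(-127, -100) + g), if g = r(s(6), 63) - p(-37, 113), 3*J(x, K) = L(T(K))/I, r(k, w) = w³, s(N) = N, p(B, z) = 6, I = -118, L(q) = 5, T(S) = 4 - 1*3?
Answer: -71995099/354 ≈ -2.0338e+5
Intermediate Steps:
T(S) = 1 (T(S) = 4 - 3 = 1)
J(x, K) = -5/354 (J(x, K) = (5/(-118))/3 = (5*(-1/118))/3 = (⅓)*(-5/118) = -5/354)
g = 250041 (g = 63³ - 1*6 = 250047 - 6 = 250041)
46665 - (J(-127, -100) + g) = 46665 - (-5/354 + 250041) = 46665 - 1*88514509/354 = 46665 - 88514509/354 = -71995099/354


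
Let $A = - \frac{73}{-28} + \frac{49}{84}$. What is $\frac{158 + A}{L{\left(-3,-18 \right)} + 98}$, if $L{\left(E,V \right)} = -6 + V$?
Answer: $\frac{3385}{1554} \approx 2.1782$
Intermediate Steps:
$A = \frac{67}{21}$ ($A = \left(-73\right) \left(- \frac{1}{28}\right) + 49 \cdot \frac{1}{84} = \frac{73}{28} + \frac{7}{12} = \frac{67}{21} \approx 3.1905$)
$\frac{158 + A}{L{\left(-3,-18 \right)} + 98} = \frac{158 + \frac{67}{21}}{\left(-6 - 18\right) + 98} = \frac{3385}{21 \left(-24 + 98\right)} = \frac{3385}{21 \cdot 74} = \frac{3385}{21} \cdot \frac{1}{74} = \frac{3385}{1554}$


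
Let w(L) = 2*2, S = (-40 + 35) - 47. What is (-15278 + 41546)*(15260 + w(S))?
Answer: 400954752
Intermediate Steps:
S = -52 (S = -5 - 47 = -52)
w(L) = 4
(-15278 + 41546)*(15260 + w(S)) = (-15278 + 41546)*(15260 + 4) = 26268*15264 = 400954752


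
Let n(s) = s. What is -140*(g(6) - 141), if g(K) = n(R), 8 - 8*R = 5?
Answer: 39375/2 ≈ 19688.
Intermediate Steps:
R = 3/8 (R = 1 - 1/8*5 = 1 - 5/8 = 3/8 ≈ 0.37500)
g(K) = 3/8
-140*(g(6) - 141) = -140*(3/8 - 141) = -140*(-1125/8) = 39375/2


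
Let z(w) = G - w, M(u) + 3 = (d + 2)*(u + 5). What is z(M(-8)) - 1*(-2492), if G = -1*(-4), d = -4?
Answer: 2493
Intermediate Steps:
G = 4
M(u) = -13 - 2*u (M(u) = -3 + (-4 + 2)*(u + 5) = -3 - 2*(5 + u) = -3 + (-10 - 2*u) = -13 - 2*u)
z(w) = 4 - w
z(M(-8)) - 1*(-2492) = (4 - (-13 - 2*(-8))) - 1*(-2492) = (4 - (-13 + 16)) + 2492 = (4 - 1*3) + 2492 = (4 - 3) + 2492 = 1 + 2492 = 2493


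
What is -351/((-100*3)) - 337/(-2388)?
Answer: 39137/29850 ≈ 1.3111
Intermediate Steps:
-351/((-100*3)) - 337/(-2388) = -351/(-300) - 337*(-1/2388) = -351*(-1/300) + 337/2388 = 117/100 + 337/2388 = 39137/29850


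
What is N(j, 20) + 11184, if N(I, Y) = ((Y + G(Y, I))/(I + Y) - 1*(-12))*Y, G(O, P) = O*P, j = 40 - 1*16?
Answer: 128164/11 ≈ 11651.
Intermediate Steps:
j = 24 (j = 40 - 16 = 24)
N(I, Y) = Y*(12 + (Y + I*Y)/(I + Y)) (N(I, Y) = ((Y + Y*I)/(I + Y) - 1*(-12))*Y = ((Y + I*Y)/(I + Y) + 12)*Y = (12 + (Y + I*Y)/(I + Y))*Y = Y*(12 + (Y + I*Y)/(I + Y)))
N(j, 20) + 11184 = 20*(12*24 + 13*20 + 24*20)/(24 + 20) + 11184 = 20*(288 + 260 + 480)/44 + 11184 = 20*(1/44)*1028 + 11184 = 5140/11 + 11184 = 128164/11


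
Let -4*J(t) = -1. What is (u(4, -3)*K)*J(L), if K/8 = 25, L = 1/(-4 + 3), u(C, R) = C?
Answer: 200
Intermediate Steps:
L = -1 (L = 1/(-1) = -1)
K = 200 (K = 8*25 = 200)
J(t) = ¼ (J(t) = -¼*(-1) = ¼)
(u(4, -3)*K)*J(L) = (4*200)*(¼) = 800*(¼) = 200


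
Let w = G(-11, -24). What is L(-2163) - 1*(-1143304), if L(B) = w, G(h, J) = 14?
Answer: 1143318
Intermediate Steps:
w = 14
L(B) = 14
L(-2163) - 1*(-1143304) = 14 - 1*(-1143304) = 14 + 1143304 = 1143318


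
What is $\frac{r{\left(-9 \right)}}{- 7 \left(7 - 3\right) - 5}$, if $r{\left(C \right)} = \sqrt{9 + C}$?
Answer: $0$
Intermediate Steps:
$\frac{r{\left(-9 \right)}}{- 7 \left(7 - 3\right) - 5} = \frac{\sqrt{9 - 9}}{- 7 \left(7 - 3\right) - 5} = \frac{\sqrt{0}}{\left(-7\right) 4 - 5} = \frac{0}{-28 - 5} = \frac{0}{-33} = 0 \left(- \frac{1}{33}\right) = 0$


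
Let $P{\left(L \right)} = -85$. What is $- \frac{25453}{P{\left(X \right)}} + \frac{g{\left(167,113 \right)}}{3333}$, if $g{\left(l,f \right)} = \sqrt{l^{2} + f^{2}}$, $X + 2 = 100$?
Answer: $\frac{25453}{85} + \frac{\sqrt{40658}}{3333} \approx 299.51$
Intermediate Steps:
$X = 98$ ($X = -2 + 100 = 98$)
$g{\left(l,f \right)} = \sqrt{f^{2} + l^{2}}$
$- \frac{25453}{P{\left(X \right)}} + \frac{g{\left(167,113 \right)}}{3333} = - \frac{25453}{-85} + \frac{\sqrt{113^{2} + 167^{2}}}{3333} = \left(-25453\right) \left(- \frac{1}{85}\right) + \sqrt{12769 + 27889} \cdot \frac{1}{3333} = \frac{25453}{85} + \sqrt{40658} \cdot \frac{1}{3333} = \frac{25453}{85} + \frac{\sqrt{40658}}{3333}$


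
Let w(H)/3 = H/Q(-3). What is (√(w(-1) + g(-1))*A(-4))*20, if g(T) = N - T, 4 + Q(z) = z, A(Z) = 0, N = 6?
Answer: 0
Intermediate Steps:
Q(z) = -4 + z
g(T) = 6 - T
w(H) = -3*H/7 (w(H) = 3*(H/(-4 - 3)) = 3*(H/(-7)) = 3*(H*(-⅐)) = 3*(-H/7) = -3*H/7)
(√(w(-1) + g(-1))*A(-4))*20 = (√(-3/7*(-1) + (6 - 1*(-1)))*0)*20 = (√(3/7 + (6 + 1))*0)*20 = (√(3/7 + 7)*0)*20 = (√(52/7)*0)*20 = ((2*√91/7)*0)*20 = 0*20 = 0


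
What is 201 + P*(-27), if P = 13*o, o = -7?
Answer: 2658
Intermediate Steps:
P = -91 (P = 13*(-7) = -91)
201 + P*(-27) = 201 - 91*(-27) = 201 + 2457 = 2658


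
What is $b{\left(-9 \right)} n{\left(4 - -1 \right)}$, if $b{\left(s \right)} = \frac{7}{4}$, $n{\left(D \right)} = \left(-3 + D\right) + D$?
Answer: $\frac{49}{4} \approx 12.25$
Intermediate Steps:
$n{\left(D \right)} = -3 + 2 D$
$b{\left(s \right)} = \frac{7}{4}$ ($b{\left(s \right)} = 7 \cdot \frac{1}{4} = \frac{7}{4}$)
$b{\left(-9 \right)} n{\left(4 - -1 \right)} = \frac{7 \left(-3 + 2 \left(4 - -1\right)\right)}{4} = \frac{7 \left(-3 + 2 \left(4 + 1\right)\right)}{4} = \frac{7 \left(-3 + 2 \cdot 5\right)}{4} = \frac{7 \left(-3 + 10\right)}{4} = \frac{7}{4} \cdot 7 = \frac{49}{4}$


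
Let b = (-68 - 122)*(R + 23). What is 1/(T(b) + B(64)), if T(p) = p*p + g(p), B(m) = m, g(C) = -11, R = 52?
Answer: 1/203062553 ≈ 4.9246e-9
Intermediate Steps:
b = -14250 (b = (-68 - 122)*(52 + 23) = -190*75 = -14250)
T(p) = -11 + p**2 (T(p) = p*p - 11 = p**2 - 11 = -11 + p**2)
1/(T(b) + B(64)) = 1/((-11 + (-14250)**2) + 64) = 1/((-11 + 203062500) + 64) = 1/(203062489 + 64) = 1/203062553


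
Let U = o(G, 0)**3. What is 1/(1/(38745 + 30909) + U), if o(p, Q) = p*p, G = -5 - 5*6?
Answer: 69654/128042553843751 ≈ 5.4399e-10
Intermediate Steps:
G = -35 (G = -5 - 30 = -35)
o(p, Q) = p**2
U = 1838265625 (U = ((-35)**2)**3 = 1225**3 = 1838265625)
1/(1/(38745 + 30909) + U) = 1/(1/(38745 + 30909) + 1838265625) = 1/(1/69654 + 1838265625) = 1/(128042553843751/69654) = 69654/128042553843751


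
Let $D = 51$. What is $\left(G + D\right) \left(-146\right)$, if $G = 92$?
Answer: $-20878$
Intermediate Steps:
$\left(G + D\right) \left(-146\right) = \left(92 + 51\right) \left(-146\right) = 143 \left(-146\right) = -20878$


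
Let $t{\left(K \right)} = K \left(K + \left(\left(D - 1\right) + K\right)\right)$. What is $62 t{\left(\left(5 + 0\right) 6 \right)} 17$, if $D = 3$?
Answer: $1960440$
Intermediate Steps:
$t{\left(K \right)} = K \left(2 + 2 K\right)$ ($t{\left(K \right)} = K \left(K + \left(\left(3 - 1\right) + K\right)\right) = K \left(K + \left(2 + K\right)\right) = K \left(2 + 2 K\right)$)
$62 t{\left(\left(5 + 0\right) 6 \right)} 17 = 62 \cdot 2 \left(5 + 0\right) 6 \left(1 + \left(5 + 0\right) 6\right) 17 = 62 \cdot 2 \cdot 5 \cdot 6 \left(1 + 5 \cdot 6\right) 17 = 62 \cdot 2 \cdot 30 \left(1 + 30\right) 17 = 62 \cdot 2 \cdot 30 \cdot 31 \cdot 17 = 62 \cdot 1860 \cdot 17 = 115320 \cdot 17 = 1960440$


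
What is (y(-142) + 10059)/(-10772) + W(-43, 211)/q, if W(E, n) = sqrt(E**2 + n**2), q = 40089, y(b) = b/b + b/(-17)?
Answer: -85581/91562 + sqrt(46370)/40089 ≈ -0.92931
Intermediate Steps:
y(b) = 1 - b/17 (y(b) = 1 + b*(-1/17) = 1 - b/17)
(y(-142) + 10059)/(-10772) + W(-43, 211)/q = ((1 - 1/17*(-142)) + 10059)/(-10772) + sqrt((-43)**2 + 211**2)/40089 = ((1 + 142/17) + 10059)*(-1/10772) + sqrt(1849 + 44521)*(1/40089) = (159/17 + 10059)*(-1/10772) + sqrt(46370)*(1/40089) = (171162/17)*(-1/10772) + sqrt(46370)/40089 = -85581/91562 + sqrt(46370)/40089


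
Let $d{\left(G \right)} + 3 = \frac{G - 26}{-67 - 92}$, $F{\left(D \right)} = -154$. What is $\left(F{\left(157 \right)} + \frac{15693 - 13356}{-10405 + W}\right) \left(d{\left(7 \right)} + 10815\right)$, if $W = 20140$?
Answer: $- \frac{285920045259}{171985} \approx -1.6625 \cdot 10^{6}$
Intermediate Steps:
$d{\left(G \right)} = - \frac{451}{159} - \frac{G}{159}$ ($d{\left(G \right)} = -3 + \frac{G - 26}{-67 - 92} = -3 + \frac{-26 + G}{-159} = -3 + \left(-26 + G\right) \left(- \frac{1}{159}\right) = -3 - \left(- \frac{26}{159} + \frac{G}{159}\right) = - \frac{451}{159} - \frac{G}{159}$)
$\left(F{\left(157 \right)} + \frac{15693 - 13356}{-10405 + W}\right) \left(d{\left(7 \right)} + 10815\right) = \left(-154 + \frac{15693 - 13356}{-10405 + 20140}\right) \left(\left(- \frac{451}{159} - \frac{7}{159}\right) + 10815\right) = \left(-154 + \frac{2337}{9735}\right) \left(\left(- \frac{451}{159} - \frac{7}{159}\right) + 10815\right) = \left(-154 + 2337 \cdot \frac{1}{9735}\right) \left(- \frac{458}{159} + 10815\right) = \left(-154 + \frac{779}{3245}\right) \frac{1719127}{159} = \left(- \frac{498951}{3245}\right) \frac{1719127}{159} = - \frac{285920045259}{171985}$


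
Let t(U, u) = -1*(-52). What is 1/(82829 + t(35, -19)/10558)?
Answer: 5279/437254317 ≈ 1.2073e-5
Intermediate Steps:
t(U, u) = 52
1/(82829 + t(35, -19)/10558) = 1/(82829 + 52/10558) = 1/(82829 + 52*(1/10558)) = 1/(82829 + 26/5279) = 1/(437254317/5279) = 5279/437254317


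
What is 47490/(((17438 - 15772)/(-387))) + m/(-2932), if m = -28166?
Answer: -13459804651/1221178 ≈ -11022.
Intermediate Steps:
47490/(((17438 - 15772)/(-387))) + m/(-2932) = 47490/(((17438 - 15772)/(-387))) - 28166/(-2932) = 47490/((1666*(-1/387))) - 28166*(-1/2932) = 47490/(-1666/387) + 14083/1466 = 47490*(-387/1666) + 14083/1466 = -9189315/833 + 14083/1466 = -13459804651/1221178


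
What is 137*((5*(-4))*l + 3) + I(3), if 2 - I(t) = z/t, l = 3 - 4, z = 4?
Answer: 9455/3 ≈ 3151.7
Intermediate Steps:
l = -1
I(t) = 2 - 4/t
137*((5*(-4))*l + 3) + I(3) = 137*((5*(-4))*(-1) + 3) + (2 - 4/3) = 137*(-20*(-1) + 3) + (2 - 4*1/3) = 137*(20 + 3) + (2 - 4/3) = 137*23 + 2/3 = 3151 + 2/3 = 9455/3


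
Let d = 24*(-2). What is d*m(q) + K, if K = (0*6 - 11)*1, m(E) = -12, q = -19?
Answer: 565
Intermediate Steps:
d = -48
K = -11 (K = (0 - 11)*1 = -11*1 = -11)
d*m(q) + K = -48*(-12) - 11 = 576 - 11 = 565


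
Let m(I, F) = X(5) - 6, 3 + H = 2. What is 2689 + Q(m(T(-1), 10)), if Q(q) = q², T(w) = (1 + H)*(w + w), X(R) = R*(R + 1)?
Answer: 3265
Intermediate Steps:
H = -1 (H = -3 + 2 = -1)
X(R) = R*(1 + R)
T(w) = 0 (T(w) = (1 - 1)*(w + w) = 0*(2*w) = 0)
m(I, F) = 24 (m(I, F) = 5*(1 + 5) - 6 = 5*6 - 6 = 30 - 6 = 24)
2689 + Q(m(T(-1), 10)) = 2689 + 24² = 2689 + 576 = 3265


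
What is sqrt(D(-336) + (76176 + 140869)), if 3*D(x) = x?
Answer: sqrt(216933) ≈ 465.76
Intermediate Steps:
D(x) = x/3
sqrt(D(-336) + (76176 + 140869)) = sqrt((1/3)*(-336) + (76176 + 140869)) = sqrt(-112 + 217045) = sqrt(216933)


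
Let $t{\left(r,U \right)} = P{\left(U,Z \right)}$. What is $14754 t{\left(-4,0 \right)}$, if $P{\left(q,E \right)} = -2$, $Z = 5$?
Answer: $-29508$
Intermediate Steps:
$t{\left(r,U \right)} = -2$
$14754 t{\left(-4,0 \right)} = 14754 \left(-2\right) = -29508$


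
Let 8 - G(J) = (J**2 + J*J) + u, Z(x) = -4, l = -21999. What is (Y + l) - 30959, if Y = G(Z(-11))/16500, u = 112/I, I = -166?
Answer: -1648317794/31125 ≈ -52958.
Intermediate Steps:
u = -56/83 (u = 112/(-166) = 112*(-1/166) = -56/83 ≈ -0.67470)
G(J) = 720/83 - 2*J**2 (G(J) = 8 - ((J**2 + J*J) - 56/83) = 8 - ((J**2 + J**2) - 56/83) = 8 - (2*J**2 - 56/83) = 8 - (-56/83 + 2*J**2) = 8 + (56/83 - 2*J**2) = 720/83 - 2*J**2)
Y = -44/31125 (Y = (720/83 - 2*(-4)**2)/16500 = (720/83 - 2*16)*(1/16500) = (720/83 - 32)*(1/16500) = -1936/83*1/16500 = -44/31125 ≈ -0.0014137)
(Y + l) - 30959 = (-44/31125 - 21999) - 30959 = -684718919/31125 - 30959 = -1648317794/31125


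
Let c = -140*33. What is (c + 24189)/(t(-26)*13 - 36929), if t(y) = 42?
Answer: -19569/36383 ≈ -0.53786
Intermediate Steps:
c = -4620
(c + 24189)/(t(-26)*13 - 36929) = (-4620 + 24189)/(42*13 - 36929) = 19569/(546 - 36929) = 19569/(-36383) = 19569*(-1/36383) = -19569/36383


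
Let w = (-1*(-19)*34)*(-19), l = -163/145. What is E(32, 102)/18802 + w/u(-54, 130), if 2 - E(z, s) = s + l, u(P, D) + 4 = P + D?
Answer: -8365878931/49073220 ≈ -170.48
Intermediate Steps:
l = -163/145 (l = -163*1/145 = -163/145 ≈ -1.1241)
u(P, D) = -4 + D + P (u(P, D) = -4 + (P + D) = -4 + (D + P) = -4 + D + P)
E(z, s) = 453/145 - s (E(z, s) = 2 - (s - 163/145) = 2 - (-163/145 + s) = 2 + (163/145 - s) = 453/145 - s)
w = -12274 (w = (19*34)*(-19) = 646*(-19) = -12274)
E(32, 102)/18802 + w/u(-54, 130) = (453/145 - 1*102)/18802 - 12274/(-4 + 130 - 54) = (453/145 - 102)*(1/18802) - 12274/72 = -14337/145*1/18802 - 12274*1/72 = -14337/2726290 - 6137/36 = -8365878931/49073220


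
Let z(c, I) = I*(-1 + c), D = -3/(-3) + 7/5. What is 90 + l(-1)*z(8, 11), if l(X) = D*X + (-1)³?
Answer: -859/5 ≈ -171.80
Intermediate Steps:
D = 12/5 (D = -3*(-⅓) + 7*(⅕) = 1 + 7/5 = 12/5 ≈ 2.4000)
l(X) = -1 + 12*X/5 (l(X) = 12*X/5 + (-1)³ = 12*X/5 - 1 = -1 + 12*X/5)
90 + l(-1)*z(8, 11) = 90 + (-1 + (12/5)*(-1))*(11*(-1 + 8)) = 90 + (-1 - 12/5)*(11*7) = 90 - 17/5*77 = 90 - 1309/5 = -859/5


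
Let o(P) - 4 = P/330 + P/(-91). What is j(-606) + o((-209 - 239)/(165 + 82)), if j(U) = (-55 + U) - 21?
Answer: -359206922/529815 ≈ -677.99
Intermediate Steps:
o(P) = 4 - 239*P/30030 (o(P) = 4 + (P/330 + P/(-91)) = 4 + (P*(1/330) + P*(-1/91)) = 4 + (P/330 - P/91) = 4 - 239*P/30030)
j(U) = -76 + U
j(-606) + o((-209 - 239)/(165 + 82)) = (-76 - 606) + (4 - 239*(-209 - 239)/(30030*(165 + 82))) = -682 + (4 - (-7648)/(2145*247)) = -682 + (4 - 239/30030*(-448/247)) = -682 + (4 + 7648/529815) = -682 + 2126908/529815 = -359206922/529815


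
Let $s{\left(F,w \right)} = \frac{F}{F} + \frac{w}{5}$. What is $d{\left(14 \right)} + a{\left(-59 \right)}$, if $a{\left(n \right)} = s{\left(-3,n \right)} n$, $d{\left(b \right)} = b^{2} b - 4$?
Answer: $\frac{16886}{5} \approx 3377.2$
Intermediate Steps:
$s{\left(F,w \right)} = 1 + \frac{w}{5}$ ($s{\left(F,w \right)} = 1 + w \frac{1}{5} = 1 + \frac{w}{5}$)
$d{\left(b \right)} = -4 + b^{3}$ ($d{\left(b \right)} = b^{3} - 4 = -4 + b^{3}$)
$a{\left(n \right)} = n \left(1 + \frac{n}{5}\right)$ ($a{\left(n \right)} = \left(1 + \frac{n}{5}\right) n = n \left(1 + \frac{n}{5}\right)$)
$d{\left(14 \right)} + a{\left(-59 \right)} = \left(-4 + 14^{3}\right) + \frac{1}{5} \left(-59\right) \left(5 - 59\right) = \left(-4 + 2744\right) + \frac{1}{5} \left(-59\right) \left(-54\right) = 2740 + \frac{3186}{5} = \frac{16886}{5}$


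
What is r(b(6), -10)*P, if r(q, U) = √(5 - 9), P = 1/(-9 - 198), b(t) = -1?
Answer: -2*I/207 ≈ -0.0096618*I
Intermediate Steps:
P = -1/207 (P = 1/(-207) = -1/207 ≈ -0.0048309)
r(q, U) = 2*I (r(q, U) = √(-4) = 2*I)
r(b(6), -10)*P = (2*I)*(-1/207) = -2*I/207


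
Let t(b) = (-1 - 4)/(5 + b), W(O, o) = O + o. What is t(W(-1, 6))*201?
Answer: -201/2 ≈ -100.50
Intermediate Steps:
t(b) = -5/(5 + b)
t(W(-1, 6))*201 = -5/(5 + (-1 + 6))*201 = -5/(5 + 5)*201 = -5/10*201 = -5*1/10*201 = -1/2*201 = -201/2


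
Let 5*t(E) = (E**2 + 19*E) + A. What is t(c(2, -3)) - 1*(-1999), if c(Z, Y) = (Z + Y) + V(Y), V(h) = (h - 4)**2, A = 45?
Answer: 13256/5 ≈ 2651.2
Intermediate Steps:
V(h) = (-4 + h)**2
c(Z, Y) = Y + Z + (-4 + Y)**2 (c(Z, Y) = (Z + Y) + (-4 + Y)**2 = (Y + Z) + (-4 + Y)**2 = Y + Z + (-4 + Y)**2)
t(E) = 9 + E**2/5 + 19*E/5 (t(E) = ((E**2 + 19*E) + 45)/5 = (45 + E**2 + 19*E)/5 = 9 + E**2/5 + 19*E/5)
t(c(2, -3)) - 1*(-1999) = (9 + (-3 + 2 + (-4 - 3)**2)**2/5 + 19*(-3 + 2 + (-4 - 3)**2)/5) - 1*(-1999) = (9 + (-3 + 2 + (-7)**2)**2/5 + 19*(-3 + 2 + (-7)**2)/5) + 1999 = (9 + (-3 + 2 + 49)**2/5 + 19*(-3 + 2 + 49)/5) + 1999 = (9 + (1/5)*48**2 + (19/5)*48) + 1999 = (9 + (1/5)*2304 + 912/5) + 1999 = (9 + 2304/5 + 912/5) + 1999 = 3261/5 + 1999 = 13256/5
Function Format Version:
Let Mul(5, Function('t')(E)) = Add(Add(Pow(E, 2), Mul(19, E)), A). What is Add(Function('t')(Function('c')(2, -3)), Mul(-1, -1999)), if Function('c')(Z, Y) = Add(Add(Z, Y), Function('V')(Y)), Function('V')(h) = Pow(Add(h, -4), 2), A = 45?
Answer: Rational(13256, 5) ≈ 2651.2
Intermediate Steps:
Function('V')(h) = Pow(Add(-4, h), 2)
Function('c')(Z, Y) = Add(Y, Z, Pow(Add(-4, Y), 2)) (Function('c')(Z, Y) = Add(Add(Z, Y), Pow(Add(-4, Y), 2)) = Add(Add(Y, Z), Pow(Add(-4, Y), 2)) = Add(Y, Z, Pow(Add(-4, Y), 2)))
Function('t')(E) = Add(9, Mul(Rational(1, 5), Pow(E, 2)), Mul(Rational(19, 5), E)) (Function('t')(E) = Mul(Rational(1, 5), Add(Add(Pow(E, 2), Mul(19, E)), 45)) = Mul(Rational(1, 5), Add(45, Pow(E, 2), Mul(19, E))) = Add(9, Mul(Rational(1, 5), Pow(E, 2)), Mul(Rational(19, 5), E)))
Add(Function('t')(Function('c')(2, -3)), Mul(-1, -1999)) = Add(Add(9, Mul(Rational(1, 5), Pow(Add(-3, 2, Pow(Add(-4, -3), 2)), 2)), Mul(Rational(19, 5), Add(-3, 2, Pow(Add(-4, -3), 2)))), Mul(-1, -1999)) = Add(Add(9, Mul(Rational(1, 5), Pow(Add(-3, 2, Pow(-7, 2)), 2)), Mul(Rational(19, 5), Add(-3, 2, Pow(-7, 2)))), 1999) = Add(Add(9, Mul(Rational(1, 5), Pow(Add(-3, 2, 49), 2)), Mul(Rational(19, 5), Add(-3, 2, 49))), 1999) = Add(Add(9, Mul(Rational(1, 5), Pow(48, 2)), Mul(Rational(19, 5), 48)), 1999) = Add(Add(9, Mul(Rational(1, 5), 2304), Rational(912, 5)), 1999) = Add(Add(9, Rational(2304, 5), Rational(912, 5)), 1999) = Add(Rational(3261, 5), 1999) = Rational(13256, 5)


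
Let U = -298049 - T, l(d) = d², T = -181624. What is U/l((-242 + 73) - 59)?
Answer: -116425/51984 ≈ -2.2396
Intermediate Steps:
U = -116425 (U = -298049 - 1*(-181624) = -298049 + 181624 = -116425)
U/l((-242 + 73) - 59) = -116425/((-242 + 73) - 59)² = -116425/(-169 - 59)² = -116425/((-228)²) = -116425/51984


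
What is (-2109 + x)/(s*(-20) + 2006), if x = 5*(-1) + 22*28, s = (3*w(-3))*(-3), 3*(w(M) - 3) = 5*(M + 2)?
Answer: -749/1123 ≈ -0.66696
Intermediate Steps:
w(M) = 19/3 + 5*M/3 (w(M) = 3 + (5*(M + 2))/3 = 3 + (5*(2 + M))/3 = 3 + (10 + 5*M)/3 = 3 + (10/3 + 5*M/3) = 19/3 + 5*M/3)
s = -12 (s = (3*(19/3 + (5/3)*(-3)))*(-3) = (3*(19/3 - 5))*(-3) = (3*(4/3))*(-3) = 4*(-3) = -12)
x = 611 (x = -5 + 616 = 611)
(-2109 + x)/(s*(-20) + 2006) = (-2109 + 611)/(-12*(-20) + 2006) = -1498/(240 + 2006) = -1498/2246 = -1498*1/2246 = -749/1123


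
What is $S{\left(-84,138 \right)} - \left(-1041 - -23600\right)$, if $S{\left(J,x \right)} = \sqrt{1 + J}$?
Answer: $-22559 + i \sqrt{83} \approx -22559.0 + 9.1104 i$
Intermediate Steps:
$S{\left(-84,138 \right)} - \left(-1041 - -23600\right) = \sqrt{1 - 84} - \left(-1041 - -23600\right) = \sqrt{-83} - \left(-1041 + 23600\right) = i \sqrt{83} - 22559 = -22559 + i \sqrt{83}$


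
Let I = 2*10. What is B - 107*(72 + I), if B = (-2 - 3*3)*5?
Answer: -9899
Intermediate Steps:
B = -55 (B = (-2 - 9)*5 = -11*5 = -55)
I = 20
B - 107*(72 + I) = -55 - 107*(72 + 20) = -55 - 107*92 = -55 - 9844 = -9899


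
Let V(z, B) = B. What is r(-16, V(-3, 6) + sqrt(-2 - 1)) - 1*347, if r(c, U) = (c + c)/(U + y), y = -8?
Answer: -2365/7 + 32*I*sqrt(3)/7 ≈ -337.86 + 7.9179*I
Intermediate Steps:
r(c, U) = 2*c/(-8 + U) (r(c, U) = (c + c)/(U - 8) = (2*c)/(-8 + U) = 2*c/(-8 + U))
r(-16, V(-3, 6) + sqrt(-2 - 1)) - 1*347 = 2*(-16)/(-8 + (6 + sqrt(-2 - 1))) - 1*347 = 2*(-16)/(-8 + (6 + sqrt(-3))) - 347 = 2*(-16)/(-8 + (6 + I*sqrt(3))) - 347 = 2*(-16)/(-2 + I*sqrt(3)) - 347 = -32/(-2 + I*sqrt(3)) - 347 = -347 - 32/(-2 + I*sqrt(3))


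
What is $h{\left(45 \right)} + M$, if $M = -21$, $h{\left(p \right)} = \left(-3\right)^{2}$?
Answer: $-12$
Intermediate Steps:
$h{\left(p \right)} = 9$
$h{\left(45 \right)} + M = 9 - 21 = -12$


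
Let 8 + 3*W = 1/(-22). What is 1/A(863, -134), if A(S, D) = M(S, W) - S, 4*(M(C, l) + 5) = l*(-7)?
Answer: -88/75971 ≈ -0.0011583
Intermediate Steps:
W = -59/22 (W = -8/3 + (⅓)/(-22) = -8/3 + (⅓)*(-1/22) = -8/3 - 1/66 = -59/22 ≈ -2.6818)
M(C, l) = -5 - 7*l/4 (M(C, l) = -5 + (l*(-7))/4 = -5 + (-7*l)/4 = -5 - 7*l/4)
A(S, D) = -27/88 - S (A(S, D) = (-5 - 7/4*(-59/22)) - S = (-5 + 413/88) - S = -27/88 - S)
1/A(863, -134) = 1/(-27/88 - 1*863) = 1/(-27/88 - 863) = 1/(-75971/88) = -88/75971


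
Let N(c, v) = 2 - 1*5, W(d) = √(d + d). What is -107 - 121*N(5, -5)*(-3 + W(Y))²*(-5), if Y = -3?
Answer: -5552 + 10890*I*√6 ≈ -5552.0 + 26675.0*I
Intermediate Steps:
W(d) = √2*√d (W(d) = √(2*d) = √2*√d)
N(c, v) = -3 (N(c, v) = 2 - 5 = -3)
-107 - 121*N(5, -5)*(-3 + W(Y))²*(-5) = -107 - 121*(-3*(-3 + √2*√(-3))²)*(-5) = -107 - 121*(-3*(-3 + √2*(I*√3))²)*(-5) = -107 - 121*(-3*(-3 + I*√6)²)*(-5) = -107 - 1815*(-3 + I*√6)²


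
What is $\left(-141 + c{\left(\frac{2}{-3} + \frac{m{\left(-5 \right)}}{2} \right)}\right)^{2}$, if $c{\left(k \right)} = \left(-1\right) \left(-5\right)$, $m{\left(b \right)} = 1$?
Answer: $18496$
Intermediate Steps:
$c{\left(k \right)} = 5$
$\left(-141 + c{\left(\frac{2}{-3} + \frac{m{\left(-5 \right)}}{2} \right)}\right)^{2} = \left(-141 + 5\right)^{2} = \left(-136\right)^{2} = 18496$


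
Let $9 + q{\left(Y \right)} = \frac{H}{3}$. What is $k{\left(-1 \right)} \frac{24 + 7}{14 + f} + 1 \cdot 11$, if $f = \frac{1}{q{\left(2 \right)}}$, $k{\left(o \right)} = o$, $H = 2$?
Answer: $\frac{3042}{347} \approx 8.7666$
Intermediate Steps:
$q{\left(Y \right)} = - \frac{25}{3}$ ($q{\left(Y \right)} = -9 + \frac{2}{3} = - \frac{25}{3}$)
$f = - \frac{3}{25}$ ($f = \frac{1}{- \frac{25}{3}} = - \frac{3}{25} \approx -0.12$)
$k{\left(-1 \right)} \frac{24 + 7}{14 + f} + 1 \cdot 11 = - \frac{24 + 7}{14 - \frac{3}{25}} + 1 \cdot 11 = - \frac{31}{\frac{347}{25}} + 11 = - \frac{31 \cdot 25}{347} + 11 = \left(-1\right) \frac{775}{347} + 11 = - \frac{775}{347} + 11 = \frac{3042}{347}$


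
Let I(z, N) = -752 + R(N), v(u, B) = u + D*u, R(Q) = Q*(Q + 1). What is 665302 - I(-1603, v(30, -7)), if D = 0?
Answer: 665124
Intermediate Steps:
R(Q) = Q*(1 + Q)
v(u, B) = u (v(u, B) = u + 0*u = u + 0 = u)
I(z, N) = -752 + N*(1 + N)
665302 - I(-1603, v(30, -7)) = 665302 - (-752 + 30*(1 + 30)) = 665302 - (-752 + 30*31) = 665302 - (-752 + 930) = 665302 - 1*178 = 665302 - 178 = 665124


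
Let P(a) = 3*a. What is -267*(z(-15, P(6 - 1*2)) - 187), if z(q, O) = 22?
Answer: 44055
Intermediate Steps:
-267*(z(-15, P(6 - 1*2)) - 187) = -267*(22 - 187) = -267*(-165) = 44055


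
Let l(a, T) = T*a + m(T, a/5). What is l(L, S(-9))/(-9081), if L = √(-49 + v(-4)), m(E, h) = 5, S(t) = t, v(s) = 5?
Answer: -5/9081 + 2*I*√11/1009 ≈ -0.0005506 + 0.0065741*I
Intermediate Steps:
L = 2*I*√11 (L = √(-49 + 5) = √(-44) = 2*I*√11 ≈ 6.6332*I)
l(a, T) = 5 + T*a (l(a, T) = T*a + 5 = 5 + T*a)
l(L, S(-9))/(-9081) = (5 - 18*I*√11)/(-9081) = (5 - 18*I*√11)*(-1/9081) = -5/9081 + 2*I*√11/1009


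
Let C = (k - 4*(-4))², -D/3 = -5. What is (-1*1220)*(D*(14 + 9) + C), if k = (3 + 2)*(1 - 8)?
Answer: -861320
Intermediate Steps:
D = 15 (D = -3*(-5) = 15)
k = -35 (k = 5*(-7) = -35)
C = 361 (C = (-35 - 4*(-4))² = (-35 + 16)² = (-19)² = 361)
(-1*1220)*(D*(14 + 9) + C) = (-1*1220)*(15*(14 + 9) + 361) = -1220*(15*23 + 361) = -1220*(345 + 361) = -1220*706 = -861320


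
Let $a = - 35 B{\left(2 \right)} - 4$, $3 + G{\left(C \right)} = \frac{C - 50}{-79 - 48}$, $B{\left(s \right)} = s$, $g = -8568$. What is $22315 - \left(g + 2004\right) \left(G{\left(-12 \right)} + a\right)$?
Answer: $- \frac{60948383}{127} \approx -4.7991 \cdot 10^{5}$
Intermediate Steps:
$G{\left(C \right)} = - \frac{331}{127} - \frac{C}{127}$ ($G{\left(C \right)} = -3 + \frac{C - 50}{-79 - 48} = -3 + \frac{-50 + C}{-127} = -3 + \left(-50 + C\right) \left(- \frac{1}{127}\right) = -3 - \left(- \frac{50}{127} + \frac{C}{127}\right) = - \frac{331}{127} - \frac{C}{127}$)
$a = -74$ ($a = \left(-35\right) 2 - 4 = -70 - 4 = -74$)
$22315 - \left(g + 2004\right) \left(G{\left(-12 \right)} + a\right) = 22315 - \left(-8568 + 2004\right) \left(\left(- \frac{331}{127} - - \frac{12}{127}\right) - 74\right) = 22315 - - 6564 \left(\left(- \frac{331}{127} + \frac{12}{127}\right) - 74\right) = 22315 - - 6564 \left(- \frac{319}{127} - 74\right) = 22315 - \left(-6564\right) \left(- \frac{9717}{127}\right) = 22315 - \frac{63782388}{127} = - \frac{60948383}{127}$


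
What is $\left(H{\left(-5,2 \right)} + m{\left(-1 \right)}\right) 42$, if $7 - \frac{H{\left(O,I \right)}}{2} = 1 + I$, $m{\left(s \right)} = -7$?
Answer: $42$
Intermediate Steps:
$H{\left(O,I \right)} = 12 - 2 I$ ($H{\left(O,I \right)} = 14 - 2 \left(1 + I\right) = 14 - \left(2 + 2 I\right) = 12 - 2 I$)
$\left(H{\left(-5,2 \right)} + m{\left(-1 \right)}\right) 42 = \left(\left(12 - 4\right) - 7\right) 42 = \left(8 - 7\right) 42 = 1 \cdot 42 = 42$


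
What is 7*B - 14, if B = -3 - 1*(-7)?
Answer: 14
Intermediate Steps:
B = 4 (B = -3 + 7 = 4)
7*B - 14 = 7*4 - 14 = 28 - 14 = 14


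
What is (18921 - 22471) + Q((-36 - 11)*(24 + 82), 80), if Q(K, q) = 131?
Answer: -3419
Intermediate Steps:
(18921 - 22471) + Q((-36 - 11)*(24 + 82), 80) = (18921 - 22471) + 131 = -3550 + 131 = -3419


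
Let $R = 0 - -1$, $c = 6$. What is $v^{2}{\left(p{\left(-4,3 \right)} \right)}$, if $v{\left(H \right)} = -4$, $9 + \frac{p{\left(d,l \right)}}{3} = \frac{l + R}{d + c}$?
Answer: $16$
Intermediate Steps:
$R = 1$ ($R = 0 + 1 = 1$)
$p{\left(d,l \right)} = -27 + \frac{3 \left(1 + l\right)}{6 + d}$ ($p{\left(d,l \right)} = -27 + 3 \frac{l + 1}{d + 6} = -27 + 3 \frac{1 + l}{6 + d} = -27 + \frac{3 \left(1 + l\right)}{6 + d}$)
$v^{2}{\left(p{\left(-4,3 \right)} \right)} = \left(-4\right)^{2} = 16$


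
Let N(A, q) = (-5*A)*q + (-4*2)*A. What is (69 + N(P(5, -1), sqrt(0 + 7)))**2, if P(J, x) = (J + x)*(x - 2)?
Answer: 52425 + 19800*sqrt(7) ≈ 1.0481e+5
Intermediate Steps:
P(J, x) = (-2 + x)*(J + x) (P(J, x) = (J + x)*(-2 + x) = (-2 + x)*(J + x))
N(A, q) = -8*A - 5*A*q (N(A, q) = -5*A*q - 8*A = -8*A - 5*A*q)
(69 + N(P(5, -1), sqrt(0 + 7)))**2 = (69 - ((-1)**2 - 2*5 - 2*(-1) + 5*(-1))*(8 + 5*sqrt(0 + 7)))**2 = (69 - (1 - 10 + 2 - 5)*(8 + 5*sqrt(7)))**2 = (69 - 1*(-12)*(8 + 5*sqrt(7)))**2 = (69 + (96 + 60*sqrt(7)))**2 = (165 + 60*sqrt(7))**2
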